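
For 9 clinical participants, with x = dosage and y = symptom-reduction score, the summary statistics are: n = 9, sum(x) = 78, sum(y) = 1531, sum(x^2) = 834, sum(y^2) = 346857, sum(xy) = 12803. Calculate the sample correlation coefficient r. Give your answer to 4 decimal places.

S_xy = nΣxy − ΣxΣy = 9·12803 − 78·1531 = 115227 − 119418 = -4191
S_xx = nΣx² − (Σx)² = 9·834 − 78² = 7506 − 6084 = 1422
S_yy = nΣy² − (Σy)² = 9·346857 − 1531² = 3121713 − 2343961 = 777752
r = S_xy / √(S_xx·S_yy) = -4191 / √(1422·777752) = -4191 / √1105963344 = -4191 / 33256.0272 = -0.1260

-0.1260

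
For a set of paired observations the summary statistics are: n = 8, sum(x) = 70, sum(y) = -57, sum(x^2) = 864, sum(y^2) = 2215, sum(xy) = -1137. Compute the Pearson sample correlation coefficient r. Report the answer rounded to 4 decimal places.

S_xy = nΣxy − ΣxΣy = 8·(-1137) − 70·(-57) = -9096 − (-3990) = -5106
S_xx = nΣx² − (Σx)² = 8·864 − 70² = 6912 − 4900 = 2012
S_yy = nΣy² − (Σy)² = 8·2215 − (-57)² = 17720 − 3249 = 14471
r = S_xy / √(S_xx·S_yy) = -5106 / √(2012·14471) = -5106 / √29115652 = -5106 / 5395.8921 = -0.9463

-0.9463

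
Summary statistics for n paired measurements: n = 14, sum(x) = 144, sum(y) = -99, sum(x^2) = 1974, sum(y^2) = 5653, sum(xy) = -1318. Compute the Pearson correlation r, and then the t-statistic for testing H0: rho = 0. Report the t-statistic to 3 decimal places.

-0.677

Numerator: nΣxy − (Σx)(Σy) = 14·(-1318) − (144)(-99) = -4196
Denominator: √[(nΣx²−(Σx)²)(nΣy²−(Σy)²)]
  nΣx²−(Σx)² = 14·1974 − 20736 = 6900;  nΣy²−(Σy)² = 14·5653 − 9801 = 69341
  √(6900·69341) = √478452900 = 21873.5662
r = -4196 / 21873.5662 = -0.1918
t = r·√(n−2)/√(1−r²) = -0.1918·√12 / √(1−0.036787) = -0.664415 / 0.981434 = -0.677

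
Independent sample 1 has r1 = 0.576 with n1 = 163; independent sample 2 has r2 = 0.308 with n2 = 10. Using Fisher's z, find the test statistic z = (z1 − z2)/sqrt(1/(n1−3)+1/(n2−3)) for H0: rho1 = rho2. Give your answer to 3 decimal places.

z1 = atanh(0.576) = 0.656456,  z2 = atanh(0.308) = 0.318334
SE = √(1/(n1−3) + 1/(n2−3)) = √(1/160 + 1/7) = √(0.0062500 + 0.1428571) = √0.1491071 = 0.386144
z = (z1 − z2)/SE = (0.656456 − 0.318334) / 0.386144 = 0.338122 / 0.386144 = 0.876

0.876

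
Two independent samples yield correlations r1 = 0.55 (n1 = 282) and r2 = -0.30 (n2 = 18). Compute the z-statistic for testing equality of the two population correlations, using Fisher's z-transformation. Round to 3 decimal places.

3.501

z1 = atanh(0.55) = 0.618381,  z2 = atanh(-0.30) = -0.309520
SE = √(1/(n1−3) + 1/(n2−3)) = √(1/279 + 1/15) = √(0.0035842 + 0.0666667) = √0.0702509 = 0.265049
z = (z1 − z2)/SE = (0.618381 − (-0.309520)) / 0.265049 = 0.927901 / 0.265049 = 3.501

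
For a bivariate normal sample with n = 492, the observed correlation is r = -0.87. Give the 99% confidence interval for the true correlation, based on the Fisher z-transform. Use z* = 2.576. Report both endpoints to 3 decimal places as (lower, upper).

Fisher z: z_r = atanh(r) = ½·ln((1+(-0.87))/(1−(-0.87))) = -1.333080
SE(z) = 1/√(n−3) = 1/√489 = 0.045222
99% ⇒ z* = 2.576; margin = 2.576·0.045222 = 0.116492
CI on z-scale: (-1.449572, -1.216588)
Back-transform: tanh(-1.449572) = -0.895608, tanh(-1.216588) = -0.838645

(-0.896, -0.839)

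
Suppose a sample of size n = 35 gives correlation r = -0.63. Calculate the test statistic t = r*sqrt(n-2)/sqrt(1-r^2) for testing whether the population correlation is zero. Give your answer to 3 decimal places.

t = r·√(n−2) / √(1−r²) with r = -0.63, n = 35
  = -0.63·√33 / √(1 − 0.3969)
  = -0.63·5.744563 / 0.776595
  = -3.619075 / 0.776595 = -4.660

-4.660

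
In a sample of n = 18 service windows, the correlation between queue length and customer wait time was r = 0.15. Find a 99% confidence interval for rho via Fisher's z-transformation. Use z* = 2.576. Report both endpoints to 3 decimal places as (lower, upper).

Fisher z: z_r = atanh(r) = ½·ln((1+0.15)/(1−0.15)) = 0.151140
SE(z) = 1/√(n−3) = 1/√15 = 0.258199
99% ⇒ z* = 2.576; margin = 2.576·0.258199 = 0.665121
CI on z-scale: (-0.513981, 0.816261)
Back-transform: tanh(-0.513981) = -0.473041, tanh(0.816261) = 0.673030

(-0.473, 0.673)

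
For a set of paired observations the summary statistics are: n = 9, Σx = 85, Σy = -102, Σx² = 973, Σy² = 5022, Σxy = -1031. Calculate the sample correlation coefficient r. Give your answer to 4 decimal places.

Numerator: nΣxy − (Σx)(Σy) = 9·(-1031) − (85)(-102) = -609
Denominator: √[(nΣx²−(Σx)²)(nΣy²−(Σy)²)]
  nΣx²−(Σx)² = 9·973 − 7225 = 1532;  nΣy²−(Σy)² = 9·5022 − 10404 = 34794
  √(1532·34794) = √53304408 = 7300.9868
r = -609 / 7300.9868 = -0.0834

-0.0834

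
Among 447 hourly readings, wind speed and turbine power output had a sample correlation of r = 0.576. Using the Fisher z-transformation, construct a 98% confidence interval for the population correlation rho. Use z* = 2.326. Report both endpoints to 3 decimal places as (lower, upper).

Fisher z: z_r = atanh(r) = ½·ln((1+0.576)/(1−0.576)) = 0.656456
SE(z) = 1/√(n−3) = 1/√444 = 0.047458
98% ⇒ z* = 2.326; margin = 2.326·0.047458 = 0.110387
CI on z-scale: (0.546069, 0.766843)
Back-transform: tanh(0.546069) = 0.497568, tanh(0.766843) = 0.645090

(0.498, 0.645)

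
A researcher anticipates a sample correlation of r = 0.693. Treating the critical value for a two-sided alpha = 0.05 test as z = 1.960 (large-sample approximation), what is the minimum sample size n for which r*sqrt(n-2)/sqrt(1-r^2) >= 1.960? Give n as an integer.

Need r·√(n−2)/√(1−r²) ≥ 1.960
√(n−2) ≥ 1.960·√(1−0.480249) / 0.693 = 1.960·0.720938 / 0.693 = 2.0390
n−2 ≥ 4.1575  ⇒  n ≥ 6.1575
Smallest integer n = 7

7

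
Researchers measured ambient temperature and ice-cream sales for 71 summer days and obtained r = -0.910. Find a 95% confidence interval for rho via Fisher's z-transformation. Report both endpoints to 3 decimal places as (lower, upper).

(-0.943, -0.859)

z_r = atanh(-0.910) = -1.527524;  SE = 1/√(n−3) = 1/√68 = 0.121268
z-limits: -1.527524 ± 1.960·0.121268 = -1.527524 ± 0.237685 = [-1.765209, -1.289839]
ρ-limits: (tanh -1.765209, tanh -1.289839) = (-0.943, -0.859)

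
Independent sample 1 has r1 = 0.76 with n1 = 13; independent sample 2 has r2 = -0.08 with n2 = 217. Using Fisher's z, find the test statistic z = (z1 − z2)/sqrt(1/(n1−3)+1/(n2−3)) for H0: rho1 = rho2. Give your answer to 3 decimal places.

z1 = atanh(0.76) = 0.996215,  z2 = atanh(-0.08) = -0.080171
SE = √(1/(n1−3) + 1/(n2−3)) = √(1/10 + 1/214) = √(0.1000000 + 0.0046729) = √0.1046729 = 0.323532
z = (z1 − z2)/SE = (0.996215 − (-0.080171)) / 0.323532 = 1.076386 / 0.323532 = 3.327

3.327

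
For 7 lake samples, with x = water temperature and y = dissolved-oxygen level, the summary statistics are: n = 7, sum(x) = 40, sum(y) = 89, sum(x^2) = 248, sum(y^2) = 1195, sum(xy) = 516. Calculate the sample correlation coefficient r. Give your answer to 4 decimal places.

0.2116

Numerator: nΣxy − (Σx)(Σy) = 7·516 − (40)(89) = 52
Denominator: √[(nΣx²−(Σx)²)(nΣy²−(Σy)²)]
  nΣx²−(Σx)² = 7·248 − 1600 = 136;  nΣy²−(Σy)² = 7·1195 − 7921 = 444
  √(136·444) = √60384 = 245.7316
r = 52 / 245.7316 = 0.2116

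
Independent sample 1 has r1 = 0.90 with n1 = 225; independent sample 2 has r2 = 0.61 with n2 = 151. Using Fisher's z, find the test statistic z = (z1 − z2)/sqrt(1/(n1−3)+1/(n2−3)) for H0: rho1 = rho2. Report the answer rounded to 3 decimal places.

Fisher z-transforms: z1 = atanh(0.90) = 1.472219, z2 = atanh(0.61) = 0.708921; difference d = 0.763298
Var(d) = 1/222 + 1/148 = 0.0045045 + 0.0067568 = 0.0112613
z = d/√Var(d) = 0.763298 / √0.0112613 = 0.763298 / 0.106119 = 7.193

7.193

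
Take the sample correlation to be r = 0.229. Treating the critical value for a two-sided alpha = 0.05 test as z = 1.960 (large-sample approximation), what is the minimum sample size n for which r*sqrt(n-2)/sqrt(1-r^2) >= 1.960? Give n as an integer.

r√(n−2)/√(1−r²) ≥ 1.960  ⇔  n−2 ≥ (1.960)²·(1−r²)/r²
(1−r²)/r² = (1−0.052441)/0.052441 = 18.0690
n ≥ 2 + 3.8416·18.0690 = 2 + 69.4139 = 71.4139
⌈71.4139⌉ = 72

72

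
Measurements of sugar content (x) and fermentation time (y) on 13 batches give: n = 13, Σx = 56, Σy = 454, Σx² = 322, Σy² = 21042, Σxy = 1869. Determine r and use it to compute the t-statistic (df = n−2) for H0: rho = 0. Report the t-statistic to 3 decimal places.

-0.448

Numerator: nΣxy − (Σx)(Σy) = 13·1869 − (56)(454) = -1127
Denominator: √[(nΣx²−(Σx)²)(nΣy²−(Σy)²)]
  nΣx²−(Σx)² = 13·322 − 3136 = 1050;  nΣy²−(Σy)² = 13·21042 − 206116 = 67430
  √(1050·67430) = √70801500 = 8414.3627
r = -1127 / 8414.3627 = -0.1339
t = r·√(n−2)/√(1−r²) = -0.1339·√11 / √(1−0.017929) = -0.444096 / 0.990995 = -0.448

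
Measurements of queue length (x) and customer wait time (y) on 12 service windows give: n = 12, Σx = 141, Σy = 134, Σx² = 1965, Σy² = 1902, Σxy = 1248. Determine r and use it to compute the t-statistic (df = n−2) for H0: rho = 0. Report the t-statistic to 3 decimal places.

Numerator: nΣxy − (Σx)(Σy) = 12·1248 − (141)(134) = -3918
Denominator: √[(nΣx²−(Σx)²)(nΣy²−(Σy)²)]
  nΣx²−(Σx)² = 12·1965 − 19881 = 3699;  nΣy²−(Σy)² = 12·1902 − 17956 = 4868
  √(3699·4868) = √18006732 = 4243.4340
r = -3918 / 4243.4340 = -0.9233
t = r·√(n−2)/√(1−r²) = -0.9233·√10 / √(1−0.852483) = -2.919731 / 0.384079 = -7.602

-7.602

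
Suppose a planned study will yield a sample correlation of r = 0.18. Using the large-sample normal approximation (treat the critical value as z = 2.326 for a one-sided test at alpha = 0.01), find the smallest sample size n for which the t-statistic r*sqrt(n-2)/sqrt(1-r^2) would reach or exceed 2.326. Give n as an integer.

Need r·√(n−2)/√(1−r²) ≥ 2.326
√(n−2) ≥ 2.326·√(1−0.0324) / 0.18 = 2.326·0.983667 / 0.18 = 12.7112
n−2 ≥ 161.5746  ⇒  n ≥ 163.5746
Smallest integer n = 164

164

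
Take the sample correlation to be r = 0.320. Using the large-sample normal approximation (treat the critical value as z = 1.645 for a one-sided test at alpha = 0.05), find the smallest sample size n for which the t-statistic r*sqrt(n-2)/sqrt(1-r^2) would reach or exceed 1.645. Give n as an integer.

r√(n−2)/√(1−r²) ≥ 1.645  ⇔  n−2 ≥ (1.645)²·(1−r²)/r²
(1−r²)/r² = (1−0.102400)/0.102400 = 8.7656
n ≥ 2 + 2.706025·8.7656 = 2 + 23.7199 = 25.7199
⌈25.7199⌉ = 26

26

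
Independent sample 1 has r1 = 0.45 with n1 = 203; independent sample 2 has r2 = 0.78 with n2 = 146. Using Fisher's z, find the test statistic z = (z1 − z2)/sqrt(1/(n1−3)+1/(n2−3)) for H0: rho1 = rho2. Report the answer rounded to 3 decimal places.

-5.120

z1 = atanh(0.45) = 0.484700,  z2 = atanh(0.78) = 1.045371
SE = √(1/(n1−3) + 1/(n2−3)) = √(1/200 + 1/143) = √(0.0050000 + 0.0069930) = √0.0119930 = 0.109513
z = (z1 − z2)/SE = (0.484700 − 1.045371) / 0.109513 = -0.560671 / 0.109513 = -5.120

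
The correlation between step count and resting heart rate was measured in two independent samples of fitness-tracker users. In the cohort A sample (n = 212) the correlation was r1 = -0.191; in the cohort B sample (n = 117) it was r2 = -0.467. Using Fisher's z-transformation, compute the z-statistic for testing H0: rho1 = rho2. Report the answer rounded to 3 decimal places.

z1 = atanh(-0.191) = -0.193375,  z2 = atanh(-0.467) = -0.506227
SE = √(1/(n1−3) + 1/(n2−3)) = √(1/209 + 1/114) = √(0.0047847 + 0.0087719) = √0.0135566 = 0.116433
z = (z1 − z2)/SE = (-0.193375 − (-0.506227)) / 0.116433 = 0.312852 / 0.116433 = 2.687

2.687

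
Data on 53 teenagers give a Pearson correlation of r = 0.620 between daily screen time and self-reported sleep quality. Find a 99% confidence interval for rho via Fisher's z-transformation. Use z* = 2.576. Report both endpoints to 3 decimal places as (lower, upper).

Fisher z: z_r = atanh(r) = ½·ln((1+0.620)/(1−0.620)) = 0.725005
SE(z) = 1/√(n−3) = 1/√50 = 0.141421
99% ⇒ z* = 2.576; margin = 2.576·0.141421 = 0.364300
CI on z-scale: (0.360705, 1.089305)
Back-transform: tanh(0.360705) = 0.345835, tanh(1.089305) = 0.796624

(0.346, 0.797)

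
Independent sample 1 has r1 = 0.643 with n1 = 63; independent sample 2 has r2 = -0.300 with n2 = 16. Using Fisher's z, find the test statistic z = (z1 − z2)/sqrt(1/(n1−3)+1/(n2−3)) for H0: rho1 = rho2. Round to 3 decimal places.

z1 = atanh(0.643) = 0.763272,  z2 = atanh(-0.300) = -0.309520
SE = √(1/(n1−3) + 1/(n2−3)) = √(1/60 + 1/13) = √(0.0166667 + 0.0769231) = √0.0935898 = 0.305925
z = (z1 − z2)/SE = (0.763272 − (-0.309520)) / 0.305925 = 1.072792 / 0.305925 = 3.507

3.507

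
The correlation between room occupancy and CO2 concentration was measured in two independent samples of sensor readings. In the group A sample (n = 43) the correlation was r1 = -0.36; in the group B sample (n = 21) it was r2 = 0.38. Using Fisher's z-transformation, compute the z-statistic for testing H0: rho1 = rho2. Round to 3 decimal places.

Fisher z-transforms: z1 = atanh(-0.36) = -0.376886, z2 = atanh(0.38) = 0.400060; difference d = -0.776946
Var(d) = 1/40 + 1/18 = 0.0250000 + 0.0555556 = 0.0805556
z = d/√Var(d) = -0.776946 / √0.0805556 = -0.776946 / 0.283823 = -2.737

-2.737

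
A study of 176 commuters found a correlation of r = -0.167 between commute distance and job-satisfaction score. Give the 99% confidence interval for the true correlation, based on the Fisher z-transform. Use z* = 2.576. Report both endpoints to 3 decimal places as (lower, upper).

z_r = atanh(-0.167) = -0.168579;  SE = 1/√(n−3) = 1/√173 = 0.076029
z-limits: -0.168579 ± 2.576·0.076029 = -0.168579 ± 0.195851 = [-0.364430, 0.027272]
ρ-limits: (tanh -0.364430, tanh 0.027272) = (-0.349, 0.027)

(-0.349, 0.027)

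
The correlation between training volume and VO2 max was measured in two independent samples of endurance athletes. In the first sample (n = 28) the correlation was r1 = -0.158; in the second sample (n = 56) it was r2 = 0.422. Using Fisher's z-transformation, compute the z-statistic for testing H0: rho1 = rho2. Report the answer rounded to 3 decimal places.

-2.512

z1 = atanh(-0.158) = -0.159335,  z2 = atanh(0.422) = 0.450123
SE = √(1/(n1−3) + 1/(n2−3)) = √(1/25 + 1/53) = √(0.0400000 + 0.0188679) = √0.0588679 = 0.242627
z = (z1 − z2)/SE = (-0.159335 − 0.450123) / 0.242627 = -0.609458 / 0.242627 = -2.512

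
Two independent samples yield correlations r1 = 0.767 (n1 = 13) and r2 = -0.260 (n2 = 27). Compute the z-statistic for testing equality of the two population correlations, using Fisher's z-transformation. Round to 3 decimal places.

3.398

Fisher z-transforms: z1 = atanh(0.767) = 1.013000, z2 = atanh(-0.260) = -0.266108; difference d = 1.279108
Var(d) = 1/10 + 1/24 = 0.1000000 + 0.0416667 = 0.1416667
z = d/√Var(d) = 1.279108 / √0.1416667 = 1.279108 / 0.376386 = 3.398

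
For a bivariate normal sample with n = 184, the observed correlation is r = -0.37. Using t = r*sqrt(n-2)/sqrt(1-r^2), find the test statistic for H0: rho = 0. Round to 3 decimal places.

-5.373

1 − r² = 1 − 0.1369 = 0.8631;  √(1−r²) = 0.929032
√(n−2) = √182 = 13.490738
t = r·√(n−2)/√(1−r²) = -0.37 · 13.490738 / 0.929032 = -5.373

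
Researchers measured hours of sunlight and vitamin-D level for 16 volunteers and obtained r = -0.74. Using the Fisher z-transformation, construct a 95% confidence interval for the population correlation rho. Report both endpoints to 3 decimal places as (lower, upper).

z_r = atanh(-0.74) = -0.950479;  SE = 1/√(n−3) = 1/√13 = 0.277350
z-limits: -0.950479 ± 1.960·0.277350 = -0.950479 ± 0.543606 = [-1.494085, -0.406873]
ρ-limits: (tanh -1.494085, tanh -0.406873) = (-0.904, -0.386)

(-0.904, -0.386)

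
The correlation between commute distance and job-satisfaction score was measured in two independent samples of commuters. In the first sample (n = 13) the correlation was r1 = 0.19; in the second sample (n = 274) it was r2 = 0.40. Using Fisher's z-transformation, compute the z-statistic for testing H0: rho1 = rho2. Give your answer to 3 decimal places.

-0.718

z1 = atanh(0.19) = 0.192337,  z2 = atanh(0.40) = 0.423649
SE = √(1/(n1−3) + 1/(n2−3)) = √(1/10 + 1/271) = √(0.1000000 + 0.0036900) = √0.1036900 = 0.322009
z = (z1 − z2)/SE = (0.192337 − 0.423649) / 0.322009 = -0.231312 / 0.322009 = -0.718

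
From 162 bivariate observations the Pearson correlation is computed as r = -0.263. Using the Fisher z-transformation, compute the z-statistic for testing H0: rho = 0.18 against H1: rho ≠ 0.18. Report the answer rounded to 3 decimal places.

-5.691

z_r = atanh(-0.263) = -0.269329,  z_0 = atanh(0.18) = 0.181983
SE = 1/√(n−3) = 1/√159 = 0.079305
z = (z_r − z_0)/SE = (-0.269329 − 0.181983) / 0.079305 = -0.451312 / 0.079305 = -5.691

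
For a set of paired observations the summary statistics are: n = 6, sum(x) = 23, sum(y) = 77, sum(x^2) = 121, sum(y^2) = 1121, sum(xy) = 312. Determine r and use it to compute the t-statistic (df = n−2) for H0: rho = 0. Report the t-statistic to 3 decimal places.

0.527

Numerator: nΣxy − (Σx)(Σy) = 6·312 − (23)(77) = 101
Denominator: √[(nΣx²−(Σx)²)(nΣy²−(Σy)²)]
  nΣx²−(Σx)² = 6·121 − 529 = 197;  nΣy²−(Σy)² = 6·1121 − 5929 = 797
  √(197·797) = √157009 = 396.2436
r = 101 / 396.2436 = 0.2549
t = r·√(n−2)/√(1−r²) = 0.2549·√4 / √(1−0.064974) = 0.509800 / 0.966967 = 0.527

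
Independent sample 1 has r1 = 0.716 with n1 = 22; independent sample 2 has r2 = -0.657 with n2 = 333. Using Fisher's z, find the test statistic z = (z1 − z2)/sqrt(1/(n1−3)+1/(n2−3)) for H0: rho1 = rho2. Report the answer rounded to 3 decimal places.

7.150

z1 = atanh(0.716) = 0.899389,  z2 = atanh(-0.657) = -0.787517
SE = √(1/(n1−3) + 1/(n2−3)) = √(1/19 + 1/330) = √(0.0526316 + 0.0030303) = √0.0556619 = 0.235928
z = (z1 − z2)/SE = (0.899389 − (-0.787517)) / 0.235928 = 1.686906 / 0.235928 = 7.150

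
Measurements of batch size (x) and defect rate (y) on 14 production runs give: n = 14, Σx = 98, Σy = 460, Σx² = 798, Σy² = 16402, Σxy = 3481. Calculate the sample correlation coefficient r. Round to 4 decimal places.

0.6873

S_xy = nΣxy − ΣxΣy = 14·3481 − 98·460 = 48734 − 45080 = 3654
S_xx = nΣx² − (Σx)² = 14·798 − 98² = 11172 − 9604 = 1568
S_yy = nΣy² − (Σy)² = 14·16402 − 460² = 229628 − 211600 = 18028
r = S_xy / √(S_xx·S_yy) = 3654 / √(1568·18028) = 3654 / √28267904 = 3654 / 5316.7569 = 0.6873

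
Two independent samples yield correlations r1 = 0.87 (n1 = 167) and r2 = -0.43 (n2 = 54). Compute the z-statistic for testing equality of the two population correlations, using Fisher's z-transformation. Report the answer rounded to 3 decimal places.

11.183

Fisher z-transforms: z1 = atanh(0.87) = 1.333080, z2 = atanh(-0.43) = -0.459897; difference d = 1.792977
Var(d) = 1/164 + 1/51 = 0.0060976 + 0.0196078 = 0.0257054
z = d/√Var(d) = 1.792977 / √0.0257054 = 1.792977 / 0.160329 = 11.183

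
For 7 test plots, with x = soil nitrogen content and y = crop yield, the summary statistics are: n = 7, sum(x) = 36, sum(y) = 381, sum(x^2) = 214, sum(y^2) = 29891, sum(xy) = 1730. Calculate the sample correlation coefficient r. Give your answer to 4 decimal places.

-0.4464

S_xy = nΣxy − ΣxΣy = 7·1730 − 36·381 = 12110 − 13716 = -1606
S_xx = nΣx² − (Σx)² = 7·214 − 36² = 1498 − 1296 = 202
S_yy = nΣy² − (Σy)² = 7·29891 − 381² = 209237 − 145161 = 64076
r = S_xy / √(S_xx·S_yy) = -1606 / √(202·64076) = -1606 / √12943352 = -1606 / 3597.6870 = -0.4464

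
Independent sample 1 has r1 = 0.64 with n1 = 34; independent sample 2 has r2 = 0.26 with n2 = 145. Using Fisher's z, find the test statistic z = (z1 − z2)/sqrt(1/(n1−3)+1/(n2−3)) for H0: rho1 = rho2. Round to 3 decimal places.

Fisher z-transforms: z1 = atanh(0.64) = 0.758174, z2 = atanh(0.26) = 0.266108; difference d = 0.492066
Var(d) = 1/31 + 1/142 = 0.0322581 + 0.0070423 = 0.0393004
z = d/√Var(d) = 0.492066 / √0.0393004 = 0.492066 / 0.198243 = 2.482

2.482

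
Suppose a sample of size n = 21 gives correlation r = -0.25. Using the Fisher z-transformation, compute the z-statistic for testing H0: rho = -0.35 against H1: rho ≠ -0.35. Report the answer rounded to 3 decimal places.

Fisher z: atanh(-0.25) = -0.255413, atanh(-0.35) = -0.365444
z = (z_r − z_0)·√(n−3) = (-0.255413 − (-0.365444))·√18 = 0.110031 · 4.242641 = 0.467

0.467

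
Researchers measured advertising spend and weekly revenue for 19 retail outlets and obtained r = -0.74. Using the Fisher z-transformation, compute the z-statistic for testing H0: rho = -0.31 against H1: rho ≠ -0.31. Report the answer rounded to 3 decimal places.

-2.520

Fisher z: atanh(-0.74) = -0.950479, atanh(-0.31) = -0.320545
z = (z_r − z_0)·√(n−3) = (-0.950479 − (-0.320545))·√16 = -0.629934 · 4.000000 = -2.520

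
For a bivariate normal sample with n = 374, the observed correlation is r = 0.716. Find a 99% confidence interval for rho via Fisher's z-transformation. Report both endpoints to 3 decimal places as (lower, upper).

z_r = atanh(0.716) = 0.899389;  SE = 1/√(n−3) = 1/√371 = 0.051917
z-limits: 0.899389 ± 2.576·0.051917 = 0.899389 ± 0.133738 = [0.765651, 1.033127]
ρ-limits: (tanh 0.765651, tanh 1.033127) = (0.644, 0.775)

(0.644, 0.775)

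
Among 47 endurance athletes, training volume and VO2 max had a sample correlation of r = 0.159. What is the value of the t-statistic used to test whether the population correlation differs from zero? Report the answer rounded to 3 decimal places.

1 − r² = 1 − 0.025281 = 0.974719;  √(1−r²) = 0.987279
√(n−2) = √45 = 6.708204
t = r·√(n−2)/√(1−r²) = 0.159 · 6.708204 / 0.987279 = 1.080

1.080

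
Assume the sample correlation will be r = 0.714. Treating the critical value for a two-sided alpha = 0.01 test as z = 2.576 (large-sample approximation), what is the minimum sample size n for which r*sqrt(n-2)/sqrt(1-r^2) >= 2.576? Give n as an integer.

9

r√(n−2)/√(1−r²) ≥ 2.576  ⇔  n−2 ≥ (2.576)²·(1−r²)/r²
(1−r²)/r² = (1−0.509796)/0.509796 = 0.9616
n ≥ 2 + 6.635776·0.9616 = 2 + 6.3810 = 8.3810
⌈8.3810⌉ = 9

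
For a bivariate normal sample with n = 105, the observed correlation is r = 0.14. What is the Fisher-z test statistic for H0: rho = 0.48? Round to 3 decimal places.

z_r = atanh(0.14) = 0.140926,  z_0 = atanh(0.48) = 0.522984
SE = 1/√(n−3) = 1/√102 = 0.099015
z = (z_r − z_0)/SE = (0.140926 − 0.522984) / 0.099015 = -0.382058 / 0.099015 = -3.859

-3.859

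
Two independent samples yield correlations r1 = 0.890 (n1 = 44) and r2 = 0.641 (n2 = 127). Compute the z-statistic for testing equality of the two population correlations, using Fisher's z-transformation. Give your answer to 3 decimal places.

3.675

Fisher z-transforms: z1 = atanh(0.890) = 1.421926, z2 = atanh(0.641) = 0.759869; difference d = 0.662057
Var(d) = 1/41 + 1/124 = 0.0243902 + 0.0080645 = 0.0324547
z = d/√Var(d) = 0.662057 / √0.0324547 = 0.662057 / 0.180152 = 3.675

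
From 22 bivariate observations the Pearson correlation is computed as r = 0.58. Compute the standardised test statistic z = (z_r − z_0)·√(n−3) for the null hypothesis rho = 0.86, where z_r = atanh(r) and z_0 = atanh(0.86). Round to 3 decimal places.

-2.750

z_r = atanh(0.58) = 0.662463,  z_0 = atanh(0.86) = 1.293345
SE = 1/√(n−3) = 1/√19 = 0.229416
z = (z_r − z_0)/SE = (0.662463 − 1.293345) / 0.229416 = -0.630882 / 0.229416 = -2.750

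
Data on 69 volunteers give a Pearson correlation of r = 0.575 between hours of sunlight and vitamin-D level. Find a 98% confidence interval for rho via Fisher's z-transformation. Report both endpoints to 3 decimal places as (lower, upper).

(0.353, 0.736)

z_r = atanh(0.575) = 0.654961;  SE = 1/√(n−3) = 1/√66 = 0.123091
z-limits: 0.654961 ± 2.326·0.123091 = 0.654961 ± 0.286310 = [0.368651, 0.941271]
ρ-limits: (tanh 0.368651, tanh 0.941271) = (0.353, 0.736)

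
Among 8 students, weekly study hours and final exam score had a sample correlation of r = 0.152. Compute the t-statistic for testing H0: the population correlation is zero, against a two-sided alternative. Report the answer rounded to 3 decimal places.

t = r·√(n−2) / √(1−r²) with r = 0.152, n = 8
  = 0.152·√6 / √(1 − 0.023104)
  = 0.152·2.449490 / 0.988380
  = 0.372322 / 0.988380 = 0.377

0.377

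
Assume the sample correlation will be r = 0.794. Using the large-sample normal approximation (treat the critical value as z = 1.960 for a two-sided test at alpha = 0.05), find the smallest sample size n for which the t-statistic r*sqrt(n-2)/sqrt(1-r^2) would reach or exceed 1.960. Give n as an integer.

5

Need r·√(n−2)/√(1−r²) ≥ 1.960
√(n−2) ≥ 1.960·√(1−0.630436) / 0.794 = 1.960·0.607918 / 0.794 = 1.5007
n−2 ≥ 2.2521  ⇒  n ≥ 4.2521
Smallest integer n = 5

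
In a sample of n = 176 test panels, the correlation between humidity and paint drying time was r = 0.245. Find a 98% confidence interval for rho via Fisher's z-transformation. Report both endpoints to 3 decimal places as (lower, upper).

(0.073, 0.403)

z_r = atanh(0.245) = 0.250087;  SE = 1/√(n−3) = 1/√173 = 0.076029
z-limits: 0.250087 ± 2.326·0.076029 = 0.250087 ± 0.176843 = [0.073244, 0.426930]
ρ-limits: (tanh 0.073244, tanh 0.426930) = (0.073, 0.403)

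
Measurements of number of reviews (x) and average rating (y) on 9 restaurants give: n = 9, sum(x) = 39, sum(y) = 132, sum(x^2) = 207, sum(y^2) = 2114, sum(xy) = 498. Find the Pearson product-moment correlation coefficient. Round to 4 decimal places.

Numerator: nΣxy − (Σx)(Σy) = 9·498 − (39)(132) = -666
Denominator: √[(nΣx²−(Σx)²)(nΣy²−(Σy)²)]
  nΣx²−(Σx)² = 9·207 − 1521 = 342;  nΣy²−(Σy)² = 9·2114 − 17424 = 1602
  √(342·1602) = √547884 = 740.1919
r = -666 / 740.1919 = -0.8998

-0.8998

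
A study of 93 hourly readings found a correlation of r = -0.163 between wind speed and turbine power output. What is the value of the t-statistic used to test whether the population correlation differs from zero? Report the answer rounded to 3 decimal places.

-1.576

1 − r² = 1 − 0.026569 = 0.973431;  √(1−r²) = 0.986626
√(n−2) = √91 = 9.539392
t = r·√(n−2)/√(1−r²) = -0.163 · 9.539392 / 0.986626 = -1.576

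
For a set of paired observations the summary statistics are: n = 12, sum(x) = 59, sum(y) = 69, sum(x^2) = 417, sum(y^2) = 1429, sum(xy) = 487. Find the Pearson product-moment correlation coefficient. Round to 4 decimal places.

Numerator: nΣxy − (Σx)(Σy) = 12·487 − (59)(69) = 1773
Denominator: √[(nΣx²−(Σx)²)(nΣy²−(Σy)²)]
  nΣx²−(Σx)² = 12·417 − 3481 = 1523;  nΣy²−(Σy)² = 12·1429 − 4761 = 12387
  √(1523·12387) = √18865401 = 4343.4319
r = 1773 / 4343.4319 = 0.4082

0.4082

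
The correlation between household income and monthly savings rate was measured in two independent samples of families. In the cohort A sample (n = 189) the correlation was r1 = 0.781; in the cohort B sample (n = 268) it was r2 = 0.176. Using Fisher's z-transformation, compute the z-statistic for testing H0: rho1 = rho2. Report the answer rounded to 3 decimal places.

9.096

Fisher z-transforms: z1 = atanh(0.781) = 1.047929, z2 = atanh(0.176) = 0.177852; difference d = 0.870077
Var(d) = 1/186 + 1/265 = 0.0053763 + 0.0037736 = 0.0091499
z = d/√Var(d) = 0.870077 / √0.0091499 = 0.870077 / 0.095655 = 9.096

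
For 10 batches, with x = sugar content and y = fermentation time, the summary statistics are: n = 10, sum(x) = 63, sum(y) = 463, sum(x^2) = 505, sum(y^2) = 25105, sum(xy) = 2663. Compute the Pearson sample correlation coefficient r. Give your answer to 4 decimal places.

-0.4032

S_xy = nΣxy − ΣxΣy = 10·2663 − 63·463 = 26630 − 29169 = -2539
S_xx = nΣx² − (Σx)² = 10·505 − 63² = 5050 − 3969 = 1081
S_yy = nΣy² − (Σy)² = 10·25105 − 463² = 251050 − 214369 = 36681
r = S_xy / √(S_xx·S_yy) = -2539 / √(1081·36681) = -2539 / √39652161 = -2539 / 6296.9962 = -0.4032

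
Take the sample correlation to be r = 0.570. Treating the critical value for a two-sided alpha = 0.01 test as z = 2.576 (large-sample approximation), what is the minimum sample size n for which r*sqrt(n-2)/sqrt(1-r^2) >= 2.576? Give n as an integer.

16

r√(n−2)/√(1−r²) ≥ 2.576  ⇔  n−2 ≥ (2.576)²·(1−r²)/r²
(1−r²)/r² = (1−0.324900)/0.324900 = 2.0779
n ≥ 2 + 6.635776·2.0779 = 2 + 13.7885 = 15.7885
⌈15.7885⌉ = 16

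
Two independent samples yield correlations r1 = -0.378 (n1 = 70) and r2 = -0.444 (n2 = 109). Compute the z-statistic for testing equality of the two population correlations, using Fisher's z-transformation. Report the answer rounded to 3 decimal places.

0.509

Fisher z-transforms: z1 = atanh(-0.378) = -0.397724, z2 = atanh(-0.444) = -0.477202; difference d = 0.079478
Var(d) = 1/67 + 1/106 = 0.0149254 + 0.0094340 = 0.0243594
z = d/√Var(d) = 0.079478 / √0.0243594 = 0.079478 / 0.156075 = 0.509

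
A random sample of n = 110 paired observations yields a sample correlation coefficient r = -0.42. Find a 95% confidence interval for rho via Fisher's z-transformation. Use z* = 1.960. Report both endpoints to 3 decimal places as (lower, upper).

z_r = atanh(-0.42) = -0.447692;  SE = 1/√(n−3) = 1/√107 = 0.096674
z-limits: -0.447692 ± 1.960·0.096674 = -0.447692 ± 0.189481 = [-0.637173, -0.258211]
ρ-limits: (tanh -0.637173, tanh -0.258211) = (-0.563, -0.253)

(-0.563, -0.253)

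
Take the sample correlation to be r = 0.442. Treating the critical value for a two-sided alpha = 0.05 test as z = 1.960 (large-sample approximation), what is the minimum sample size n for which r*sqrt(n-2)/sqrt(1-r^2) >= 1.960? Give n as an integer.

r√(n−2)/√(1−r²) ≥ 1.960  ⇔  n−2 ≥ (1.960)²·(1−r²)/r²
(1−r²)/r² = (1−0.195364)/0.195364 = 4.1187
n ≥ 2 + 3.8416·4.1187 = 2 + 15.8224 = 17.8224
⌈17.8224⌉ = 18

18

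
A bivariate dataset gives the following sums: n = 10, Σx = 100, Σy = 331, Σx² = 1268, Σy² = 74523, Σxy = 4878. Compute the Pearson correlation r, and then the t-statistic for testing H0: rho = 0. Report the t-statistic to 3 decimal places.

Numerator: nΣxy − (Σx)(Σy) = 10·4878 − (100)(331) = 15680
Denominator: √[(nΣx²−(Σx)²)(nΣy²−(Σy)²)]
  nΣx²−(Σx)² = 10·1268 − 10000 = 2680;  nΣy²−(Σy)² = 10·74523 − 109561 = 635669
  √(2680·635669) = √1703592920 = 41274.6038
r = 15680 / 41274.6038 = 0.3799
t = r·√(n−2)/√(1−r²) = 0.3799·√8 / √(1−0.144324) = 1.074519 / 0.925028 = 1.162

1.162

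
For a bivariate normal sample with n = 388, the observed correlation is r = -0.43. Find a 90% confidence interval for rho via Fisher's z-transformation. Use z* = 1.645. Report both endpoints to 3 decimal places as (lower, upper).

(-0.496, -0.359)

z_r = atanh(-0.43) = -0.459897;  SE = 1/√(n−3) = 1/√385 = 0.050965
z-limits: -0.459897 ± 1.645·0.050965 = -0.459897 ± 0.083837 = [-0.543734, -0.376060]
ρ-limits: (tanh -0.543734, tanh -0.376060) = (-0.496, -0.359)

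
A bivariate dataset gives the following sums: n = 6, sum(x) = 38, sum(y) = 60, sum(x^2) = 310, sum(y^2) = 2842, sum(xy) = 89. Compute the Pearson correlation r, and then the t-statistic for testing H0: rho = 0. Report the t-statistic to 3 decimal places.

-2.188

S_xy = nΣxy − ΣxΣy = 6·89 − 38·60 = 534 − 2280 = -1746
S_xx = nΣx² − (Σx)² = 6·310 − 38² = 1860 − 1444 = 416
S_yy = nΣy² − (Σy)² = 6·2842 − 60² = 17052 − 3600 = 13452
r = S_xy / √(S_xx·S_yy) = -1746 / √(416·13452) = -1746 / √5596032 = -1746 / 2365.5934 = -0.7381
t = r·√(n−2)/√(1−r²) = -0.7381·√4 / √(1−0.544792) = -1.476200 / 0.674691 = -2.188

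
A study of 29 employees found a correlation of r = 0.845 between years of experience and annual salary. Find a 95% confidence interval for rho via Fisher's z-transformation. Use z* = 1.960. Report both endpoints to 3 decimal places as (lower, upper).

z_r = atanh(0.845) = 1.238405;  SE = 1/√(n−3) = 1/√26 = 0.196116
z-limits: 1.238405 ± 1.960·0.196116 = 1.238405 ± 0.384387 = [0.854018, 1.622792]
ρ-limits: (tanh 0.854018, tanh 1.622792) = (0.693, 0.925)

(0.693, 0.925)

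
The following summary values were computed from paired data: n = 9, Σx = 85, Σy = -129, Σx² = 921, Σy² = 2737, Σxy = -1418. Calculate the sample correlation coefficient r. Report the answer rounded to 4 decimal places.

-0.6162

Numerator: nΣxy − (Σx)(Σy) = 9·(-1418) − (85)(-129) = -1797
Denominator: √[(nΣx²−(Σx)²)(nΣy²−(Σy)²)]
  nΣx²−(Σx)² = 9·921 − 7225 = 1064;  nΣy²−(Σy)² = 9·2737 − 16641 = 7992
  √(1064·7992) = √8503488 = 2916.0741
r = -1797 / 2916.0741 = -0.6162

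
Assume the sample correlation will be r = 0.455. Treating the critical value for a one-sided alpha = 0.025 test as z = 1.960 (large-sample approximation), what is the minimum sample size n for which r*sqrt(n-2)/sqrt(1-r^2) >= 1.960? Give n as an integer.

Need r·√(n−2)/√(1−r²) ≥ 1.960
√(n−2) ≥ 1.960·√(1−0.207025) / 0.455 = 1.960·0.890491 / 0.455 = 3.8360
n−2 ≥ 14.7149  ⇒  n ≥ 16.7149
Smallest integer n = 17

17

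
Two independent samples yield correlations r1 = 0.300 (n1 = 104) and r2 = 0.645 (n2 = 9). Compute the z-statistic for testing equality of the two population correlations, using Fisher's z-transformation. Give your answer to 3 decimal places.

Fisher z-transforms: z1 = atanh(0.300) = 0.309520, z2 = atanh(0.645) = 0.766689; difference d = -0.457169
Var(d) = 1/101 + 1/6 = 0.0099010 + 0.1666667 = 0.1765677
z = d/√Var(d) = -0.457169 / √0.1765677 = -0.457169 / 0.420200 = -1.088

-1.088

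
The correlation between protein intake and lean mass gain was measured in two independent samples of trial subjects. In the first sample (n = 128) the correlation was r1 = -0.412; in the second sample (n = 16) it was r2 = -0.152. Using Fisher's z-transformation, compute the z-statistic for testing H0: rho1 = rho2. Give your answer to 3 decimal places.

Fisher z-transforms: z1 = atanh(-0.412) = -0.438018, z2 = atanh(-0.152) = -0.153187; difference d = -0.284831
Var(d) = 1/125 + 1/13 = 0.0080000 + 0.0769231 = 0.0849231
z = d/√Var(d) = -0.284831 / √0.0849231 = -0.284831 / 0.291416 = -0.977

-0.977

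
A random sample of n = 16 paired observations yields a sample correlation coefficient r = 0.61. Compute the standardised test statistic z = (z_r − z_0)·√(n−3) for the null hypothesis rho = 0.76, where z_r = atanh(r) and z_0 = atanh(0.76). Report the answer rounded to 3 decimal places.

-1.036

Fisher z: atanh(0.61) = 0.708921, atanh(0.76) = 0.996215
z = (z_r − z_0)·√(n−3) = (0.708921 − 0.996215)·√13 = -0.287294 · 3.605551 = -1.036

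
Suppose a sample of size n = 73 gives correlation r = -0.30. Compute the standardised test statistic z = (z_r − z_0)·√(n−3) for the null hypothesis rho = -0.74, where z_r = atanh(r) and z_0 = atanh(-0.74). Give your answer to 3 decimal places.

5.363

Fisher z: atanh(-0.30) = -0.309520, atanh(-0.74) = -0.950479
z = (z_r − z_0)·√(n−3) = (-0.309520 − (-0.950479))·√70 = 0.640959 · 8.366600 = 5.363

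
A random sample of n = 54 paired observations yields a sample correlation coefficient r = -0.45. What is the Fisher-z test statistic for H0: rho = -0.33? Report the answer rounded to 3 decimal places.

Fisher z: atanh(-0.45) = -0.484700, atanh(-0.33) = -0.342828
z = (z_r − z_0)·√(n−3) = (-0.484700 − (-0.342828))·√51 = -0.141872 · 7.141428 = -1.013

-1.013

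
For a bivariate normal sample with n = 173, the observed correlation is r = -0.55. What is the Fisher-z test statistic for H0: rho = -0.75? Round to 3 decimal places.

Fisher z: atanh(-0.55) = -0.618381, atanh(-0.75) = -0.972955
z = (z_r − z_0)·√(n−3) = (-0.618381 − (-0.972955))·√170 = 0.354574 · 13.038405 = 4.623

4.623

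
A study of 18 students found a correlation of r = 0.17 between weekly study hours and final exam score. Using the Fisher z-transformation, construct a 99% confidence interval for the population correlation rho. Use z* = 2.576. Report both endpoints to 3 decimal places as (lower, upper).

(-0.457, 0.684)

Fisher z: z_r = atanh(r) = ½·ln((1+0.17)/(1−0.17)) = 0.171667
SE(z) = 1/√(n−3) = 1/√15 = 0.258199
99% ⇒ z* = 2.576; margin = 2.576·0.258199 = 0.665121
CI on z-scale: (-0.493454, 0.836788)
Back-transform: tanh(-0.493454) = -0.456954, tanh(0.836788) = 0.684104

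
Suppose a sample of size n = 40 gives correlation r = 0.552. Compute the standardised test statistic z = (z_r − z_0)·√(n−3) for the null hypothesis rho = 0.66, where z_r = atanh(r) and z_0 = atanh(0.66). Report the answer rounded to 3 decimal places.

-1.044

z_r = atanh(0.552) = 0.621253,  z_0 = atanh(0.66) = 0.792814
SE = 1/√(n−3) = 1/√37 = 0.164399
z = (z_r − z_0)/SE = (0.621253 − 0.792814) / 0.164399 = -0.171561 / 0.164399 = -1.044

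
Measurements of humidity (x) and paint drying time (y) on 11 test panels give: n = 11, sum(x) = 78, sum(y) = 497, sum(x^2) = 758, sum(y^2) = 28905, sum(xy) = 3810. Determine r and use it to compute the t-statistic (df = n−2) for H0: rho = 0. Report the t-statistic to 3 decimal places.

Numerator: nΣxy − (Σx)(Σy) = 11·3810 − (78)(497) = 3144
Denominator: √[(nΣx²−(Σx)²)(nΣy²−(Σy)²)]
  nΣx²−(Σx)² = 11·758 − 6084 = 2254;  nΣy²−(Σy)² = 11·28905 − 247009 = 70946
  √(2254·70946) = √159912284 = 12645.6429
r = 3144 / 12645.6429 = 0.2486
t = r·√(n−2)/√(1−r²) = 0.2486·√9 / √(1−0.061802) = 0.745800 / 0.968606 = 0.770

0.770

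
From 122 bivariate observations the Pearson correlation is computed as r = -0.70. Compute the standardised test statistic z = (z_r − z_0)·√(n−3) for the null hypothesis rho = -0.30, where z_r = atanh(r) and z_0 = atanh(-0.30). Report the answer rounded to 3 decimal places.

Fisher z: atanh(-0.70) = -0.867301, atanh(-0.30) = -0.309520
z = (z_r − z_0)·√(n−3) = (-0.867301 − (-0.309520))·√119 = -0.557781 · 10.908712 = -6.085

-6.085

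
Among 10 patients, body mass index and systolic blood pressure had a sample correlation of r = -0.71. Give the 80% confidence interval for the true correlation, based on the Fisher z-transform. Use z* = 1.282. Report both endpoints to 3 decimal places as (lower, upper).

Fisher z: z_r = atanh(r) = ½·ln((1+(-0.71))/(1−(-0.71))) = -0.887184
SE(z) = 1/√(n−3) = 1/√7 = 0.377964
80% ⇒ z* = 1.282; margin = 1.282·0.377964 = 0.484550
CI on z-scale: (-1.371734, -0.402634)
Back-transform: tanh(-1.371734) = -0.879087, tanh(-0.402634) = -0.382200

(-0.879, -0.382)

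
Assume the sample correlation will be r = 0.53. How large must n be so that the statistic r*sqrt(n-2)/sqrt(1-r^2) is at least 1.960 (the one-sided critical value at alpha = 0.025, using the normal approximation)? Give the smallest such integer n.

Need r·√(n−2)/√(1−r²) ≥ 1.960
√(n−2) ≥ 1.960·√(1−0.2809) / 0.53 = 1.960·0.847998 / 0.53 = 3.1360
n−2 ≥ 9.8345  ⇒  n ≥ 11.8345
Smallest integer n = 12

12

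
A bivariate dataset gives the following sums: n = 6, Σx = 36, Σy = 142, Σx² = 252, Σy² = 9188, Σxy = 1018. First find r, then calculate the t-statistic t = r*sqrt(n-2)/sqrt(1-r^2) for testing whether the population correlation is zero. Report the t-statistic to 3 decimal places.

Numerator: nΣxy − (Σx)(Σy) = 6·1018 − (36)(142) = 996
Denominator: √[(nΣx²−(Σx)²)(nΣy²−(Σy)²)]
  nΣx²−(Σx)² = 6·252 − 1296 = 216;  nΣy²−(Σy)² = 6·9188 − 20164 = 34964
  √(216·34964) = √7552224 = 2748.1310
r = 996 / 2748.1310 = 0.3624
t = r·√(n−2)/√(1−r²) = 0.3624·√4 / √(1−0.131334) = 0.724800 / 0.932023 = 0.778

0.778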